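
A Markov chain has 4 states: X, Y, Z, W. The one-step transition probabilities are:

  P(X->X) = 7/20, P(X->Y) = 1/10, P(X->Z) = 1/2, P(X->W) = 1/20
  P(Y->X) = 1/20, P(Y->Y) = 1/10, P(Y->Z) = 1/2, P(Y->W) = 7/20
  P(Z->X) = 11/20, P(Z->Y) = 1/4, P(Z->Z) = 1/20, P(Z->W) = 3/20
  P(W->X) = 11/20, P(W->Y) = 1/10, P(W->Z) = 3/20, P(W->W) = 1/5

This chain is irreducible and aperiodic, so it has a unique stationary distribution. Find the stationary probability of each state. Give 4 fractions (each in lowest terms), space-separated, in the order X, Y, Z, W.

Answer: 4079/10266 501/3422 1588/5133 26/177

Derivation:
The stationary distribution satisfies pi = pi * P, i.e.:
  pi_X = 7/20*pi_X + 1/20*pi_Y + 11/20*pi_Z + 11/20*pi_W
  pi_Y = 1/10*pi_X + 1/10*pi_Y + 1/4*pi_Z + 1/10*pi_W
  pi_Z = 1/2*pi_X + 1/2*pi_Y + 1/20*pi_Z + 3/20*pi_W
  pi_W = 1/20*pi_X + 7/20*pi_Y + 3/20*pi_Z + 1/5*pi_W
with normalization: pi_X + pi_Y + pi_Z + pi_W = 1.

Using the first 3 balance equations plus normalization, the linear system A*pi = b is:
  [-13/20, 1/20, 11/20, 11/20] . pi = 0
  [1/10, -9/10, 1/4, 1/10] . pi = 0
  [1/2, 1/2, -19/20, 3/20] . pi = 0
  [1, 1, 1, 1] . pi = 1

Solving yields:
  pi_X = 4079/10266
  pi_Y = 501/3422
  pi_Z = 1588/5133
  pi_W = 26/177

Verification (pi * P):
  4079/10266*7/20 + 501/3422*1/20 + 1588/5133*11/20 + 26/177*11/20 = 4079/10266 = pi_X  (ok)
  4079/10266*1/10 + 501/3422*1/10 + 1588/5133*1/4 + 26/177*1/10 = 501/3422 = pi_Y  (ok)
  4079/10266*1/2 + 501/3422*1/2 + 1588/5133*1/20 + 26/177*3/20 = 1588/5133 = pi_Z  (ok)
  4079/10266*1/20 + 501/3422*7/20 + 1588/5133*3/20 + 26/177*1/5 = 26/177 = pi_W  (ok)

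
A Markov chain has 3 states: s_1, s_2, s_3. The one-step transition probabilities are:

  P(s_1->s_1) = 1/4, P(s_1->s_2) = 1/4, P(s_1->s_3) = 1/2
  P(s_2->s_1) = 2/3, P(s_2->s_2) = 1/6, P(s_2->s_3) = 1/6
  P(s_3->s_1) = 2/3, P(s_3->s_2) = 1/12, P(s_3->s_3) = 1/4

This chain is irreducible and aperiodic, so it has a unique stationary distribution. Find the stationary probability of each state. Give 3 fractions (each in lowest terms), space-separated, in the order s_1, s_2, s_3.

The stationary distribution satisfies pi = pi * P, i.e.:
  pi_s_1 = 1/4*pi_s_1 + 2/3*pi_s_2 + 2/3*pi_s_3
  pi_s_2 = 1/4*pi_s_1 + 1/6*pi_s_2 + 1/12*pi_s_3
  pi_s_3 = 1/2*pi_s_1 + 1/6*pi_s_2 + 1/4*pi_s_3
with normalization: pi_s_1 + pi_s_2 + pi_s_3 = 1.

Using the first 2 balance equations plus normalization, the linear system A*pi = b is:
  [-3/4, 2/3, 2/3] . pi = 0
  [1/4, -5/6, 1/12] . pi = 0
  [1, 1, 1] . pi = 1

Solving yields:
  pi_s_1 = 8/17
  pi_s_2 = 3/17
  pi_s_3 = 6/17

Verification (pi * P):
  8/17*1/4 + 3/17*2/3 + 6/17*2/3 = 8/17 = pi_s_1  (ok)
  8/17*1/4 + 3/17*1/6 + 6/17*1/12 = 3/17 = pi_s_2  (ok)
  8/17*1/2 + 3/17*1/6 + 6/17*1/4 = 6/17 = pi_s_3  (ok)

Answer: 8/17 3/17 6/17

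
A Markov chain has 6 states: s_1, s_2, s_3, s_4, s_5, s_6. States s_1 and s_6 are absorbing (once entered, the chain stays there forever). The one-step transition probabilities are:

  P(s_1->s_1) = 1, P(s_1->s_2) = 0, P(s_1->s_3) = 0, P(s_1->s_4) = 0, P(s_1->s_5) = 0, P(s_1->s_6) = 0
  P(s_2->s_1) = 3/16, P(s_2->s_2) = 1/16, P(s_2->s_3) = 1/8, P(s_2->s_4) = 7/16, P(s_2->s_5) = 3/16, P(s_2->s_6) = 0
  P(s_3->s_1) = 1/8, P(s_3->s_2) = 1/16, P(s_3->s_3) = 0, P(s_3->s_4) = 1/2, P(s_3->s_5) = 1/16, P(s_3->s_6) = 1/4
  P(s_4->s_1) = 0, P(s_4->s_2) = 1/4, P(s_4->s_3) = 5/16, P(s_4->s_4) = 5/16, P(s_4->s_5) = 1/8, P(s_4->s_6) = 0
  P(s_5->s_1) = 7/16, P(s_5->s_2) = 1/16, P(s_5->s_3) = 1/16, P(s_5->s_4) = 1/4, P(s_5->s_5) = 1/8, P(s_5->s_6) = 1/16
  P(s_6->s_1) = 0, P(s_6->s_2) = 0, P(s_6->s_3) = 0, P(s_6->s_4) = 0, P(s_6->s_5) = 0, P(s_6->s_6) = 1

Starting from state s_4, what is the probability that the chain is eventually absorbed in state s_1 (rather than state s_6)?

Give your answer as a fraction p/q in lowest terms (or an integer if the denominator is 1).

Answer: 827/1253

Derivation:
Let a_i = P(absorbed in s_1 | start in state i).
Boundary conditions: a_s_1 = 1, a_s_6 = 0.
For each transient state i, a_i = sum_j P(i->j) * a_j:
  a_s_2 = 3/16*a_s_1 + 1/16*a_s_2 + 1/8*a_s_3 + 7/16*a_s_4 + 3/16*a_s_5 + 0*a_s_6
  a_s_3 = 1/8*a_s_1 + 1/16*a_s_2 + 0*a_s_3 + 1/2*a_s_4 + 1/16*a_s_5 + 1/4*a_s_6
  a_s_4 = 0*a_s_1 + 1/4*a_s_2 + 5/16*a_s_3 + 5/16*a_s_4 + 1/8*a_s_5 + 0*a_s_6
  a_s_5 = 7/16*a_s_1 + 1/16*a_s_2 + 1/16*a_s_3 + 1/4*a_s_4 + 1/8*a_s_5 + 1/16*a_s_6

Substituting a_s_1 = 1 and a_s_6 = 0, rearrange to (I - Q) a = r where r[i] = P(i -> s_1):
  [15/16, -1/8, -7/16, -3/16] . (a_s_2, a_s_3, a_s_4, a_s_5) = 3/16
  [-1/16, 1, -1/2, -1/16] . (a_s_2, a_s_3, a_s_4, a_s_5) = 1/8
  [-1/4, -5/16, 11/16, -1/8] . (a_s_2, a_s_3, a_s_4, a_s_5) = 0
  [-1/16, -1/16, -1/4, 7/8] . (a_s_2, a_s_3, a_s_4, a_s_5) = 7/16

Solving yields:
  a_s_2 = 132/179
  a_s_3 = 689/1253
  a_s_4 = 827/1253
  a_s_5 = 978/1253

Starting state is s_4, so the absorption probability is a_s_4 = 827/1253.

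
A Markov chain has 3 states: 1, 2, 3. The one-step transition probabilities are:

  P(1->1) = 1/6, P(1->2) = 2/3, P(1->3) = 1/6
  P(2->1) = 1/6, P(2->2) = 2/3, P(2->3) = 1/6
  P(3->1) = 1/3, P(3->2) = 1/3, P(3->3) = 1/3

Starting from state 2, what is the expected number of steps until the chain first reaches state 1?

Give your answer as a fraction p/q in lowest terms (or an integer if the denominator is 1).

Let h_i = expected steps to first reach 1 from state i.
Boundary: h_1 = 0.
First-step equations for the other states:
  h_2 = 1 + 1/6*h_1 + 2/3*h_2 + 1/6*h_3
  h_3 = 1 + 1/3*h_1 + 1/3*h_2 + 1/3*h_3

Substituting h_1 = 0 and rearranging gives the linear system (I - Q) h = 1:
  [1/3, -1/6] . (h_2, h_3) = 1
  [-1/3, 2/3] . (h_2, h_3) = 1

Solving yields:
  h_2 = 5
  h_3 = 4

Starting state is 2, so the expected hitting time is h_2 = 5.

Answer: 5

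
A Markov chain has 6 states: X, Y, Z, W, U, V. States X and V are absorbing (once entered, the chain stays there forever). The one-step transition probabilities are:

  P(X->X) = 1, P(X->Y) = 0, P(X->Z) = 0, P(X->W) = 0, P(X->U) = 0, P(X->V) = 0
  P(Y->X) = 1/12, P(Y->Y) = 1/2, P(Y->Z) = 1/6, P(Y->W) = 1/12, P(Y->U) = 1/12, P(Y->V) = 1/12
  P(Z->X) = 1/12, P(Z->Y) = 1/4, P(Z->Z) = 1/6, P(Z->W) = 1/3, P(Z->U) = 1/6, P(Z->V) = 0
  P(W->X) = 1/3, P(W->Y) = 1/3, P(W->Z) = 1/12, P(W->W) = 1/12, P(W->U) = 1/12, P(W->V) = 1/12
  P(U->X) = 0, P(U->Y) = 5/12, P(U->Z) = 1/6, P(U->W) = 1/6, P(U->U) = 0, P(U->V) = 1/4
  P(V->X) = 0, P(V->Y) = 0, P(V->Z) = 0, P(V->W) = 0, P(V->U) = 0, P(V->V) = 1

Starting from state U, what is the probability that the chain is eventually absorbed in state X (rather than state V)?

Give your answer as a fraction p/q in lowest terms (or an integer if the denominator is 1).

Answer: 663/1480

Derivation:
Let a_i = P(absorbed in X | start in state i).
Boundary conditions: a_X = 1, a_V = 0.
For each transient state i, a_i = sum_j P(i->j) * a_j:
  a_Y = 1/12*a_X + 1/2*a_Y + 1/6*a_Z + 1/12*a_W + 1/12*a_U + 1/12*a_V
  a_Z = 1/12*a_X + 1/4*a_Y + 1/6*a_Z + 1/3*a_W + 1/6*a_U + 0*a_V
  a_W = 1/3*a_X + 1/3*a_Y + 1/12*a_Z + 1/12*a_W + 1/12*a_U + 1/12*a_V
  a_U = 0*a_X + 5/12*a_Y + 1/6*a_Z + 1/6*a_W + 0*a_U + 1/4*a_V

Substituting a_X = 1 and a_V = 0, rearrange to (I - Q) a = r where r[i] = P(i -> X):
  [1/2, -1/6, -1/12, -1/12] . (a_Y, a_Z, a_W, a_U) = 1/12
  [-1/4, 5/6, -1/3, -1/6] . (a_Y, a_Z, a_W, a_U) = 1/12
  [-1/3, -1/12, 11/12, -1/12] . (a_Y, a_Z, a_W, a_U) = 1/3
  [-5/12, -1/6, -1/6, 1] . (a_Y, a_Z, a_W, a_U) = 0

Solving yields:
  a_Y = 1243/2220
  a_Z = 346/555
  a_W = 2951/4440
  a_U = 663/1480

Starting state is U, so the absorption probability is a_U = 663/1480.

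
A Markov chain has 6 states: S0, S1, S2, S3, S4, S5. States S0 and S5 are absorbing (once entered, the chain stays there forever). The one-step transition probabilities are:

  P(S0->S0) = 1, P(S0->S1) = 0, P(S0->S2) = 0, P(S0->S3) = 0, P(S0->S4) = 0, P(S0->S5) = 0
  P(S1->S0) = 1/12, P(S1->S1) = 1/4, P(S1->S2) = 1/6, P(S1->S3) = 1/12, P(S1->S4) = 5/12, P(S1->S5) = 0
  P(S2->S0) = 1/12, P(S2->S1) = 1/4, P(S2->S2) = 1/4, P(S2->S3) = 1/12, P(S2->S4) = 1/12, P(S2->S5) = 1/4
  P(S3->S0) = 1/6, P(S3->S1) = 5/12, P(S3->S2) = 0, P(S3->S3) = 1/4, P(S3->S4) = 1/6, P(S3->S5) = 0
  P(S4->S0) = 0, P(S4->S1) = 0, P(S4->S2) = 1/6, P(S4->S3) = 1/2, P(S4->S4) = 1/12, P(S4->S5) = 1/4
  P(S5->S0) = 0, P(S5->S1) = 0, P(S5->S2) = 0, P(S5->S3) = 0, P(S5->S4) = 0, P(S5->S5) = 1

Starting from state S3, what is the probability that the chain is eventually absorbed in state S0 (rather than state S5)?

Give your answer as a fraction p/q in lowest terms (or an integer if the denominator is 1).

Answer: 107/190

Derivation:
Let a_i = P(absorbed in S0 | start in state i).
Boundary conditions: a_S0 = 1, a_S5 = 0.
For each transient state i, a_i = sum_j P(i->j) * a_j:
  a_S1 = 1/12*a_S0 + 1/4*a_S1 + 1/6*a_S2 + 1/12*a_S3 + 5/12*a_S4 + 0*a_S5
  a_S2 = 1/12*a_S0 + 1/4*a_S1 + 1/4*a_S2 + 1/12*a_S3 + 1/12*a_S4 + 1/4*a_S5
  a_S3 = 1/6*a_S0 + 5/12*a_S1 + 0*a_S2 + 1/4*a_S3 + 1/6*a_S4 + 0*a_S5
  a_S4 = 0*a_S0 + 0*a_S1 + 1/6*a_S2 + 1/2*a_S3 + 1/12*a_S4 + 1/4*a_S5

Substituting a_S0 = 1 and a_S5 = 0, rearrange to (I - Q) a = r where r[i] = P(i -> S0):
  [3/4, -1/6, -1/12, -5/12] . (a_S1, a_S2, a_S3, a_S4) = 1/12
  [-1/4, 3/4, -1/12, -1/12] . (a_S1, a_S2, a_S3, a_S4) = 1/12
  [-5/12, 0, 3/4, -1/6] . (a_S1, a_S2, a_S3, a_S4) = 1/6
  [0, -1/6, -1/2, 11/12] . (a_S1, a_S2, a_S3, a_S4) = 0

Solving yields:
  a_S1 = 617/1330
  a_S2 = 246/665
  a_S3 = 107/190
  a_S4 = 249/665

Starting state is S3, so the absorption probability is a_S3 = 107/190.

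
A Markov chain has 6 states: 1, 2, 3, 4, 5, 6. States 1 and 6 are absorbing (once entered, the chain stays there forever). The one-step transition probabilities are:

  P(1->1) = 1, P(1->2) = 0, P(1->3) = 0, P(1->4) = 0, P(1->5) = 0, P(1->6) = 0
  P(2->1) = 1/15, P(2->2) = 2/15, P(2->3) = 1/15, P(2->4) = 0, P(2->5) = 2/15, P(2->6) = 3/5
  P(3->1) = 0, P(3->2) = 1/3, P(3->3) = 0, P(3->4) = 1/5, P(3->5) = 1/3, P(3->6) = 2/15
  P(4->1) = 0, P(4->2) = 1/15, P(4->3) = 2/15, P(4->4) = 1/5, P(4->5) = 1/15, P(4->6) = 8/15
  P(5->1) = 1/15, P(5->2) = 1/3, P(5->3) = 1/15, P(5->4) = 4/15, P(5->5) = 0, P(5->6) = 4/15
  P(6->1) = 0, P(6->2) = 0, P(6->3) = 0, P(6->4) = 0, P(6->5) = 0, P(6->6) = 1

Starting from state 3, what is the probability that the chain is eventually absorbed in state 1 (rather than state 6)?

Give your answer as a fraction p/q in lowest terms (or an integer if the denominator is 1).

Let a_i = P(absorbed in 1 | start in state i).
Boundary conditions: a_1 = 1, a_6 = 0.
For each transient state i, a_i = sum_j P(i->j) * a_j:
  a_2 = 1/15*a_1 + 2/15*a_2 + 1/15*a_3 + 0*a_4 + 2/15*a_5 + 3/5*a_6
  a_3 = 0*a_1 + 1/3*a_2 + 0*a_3 + 1/5*a_4 + 1/3*a_5 + 2/15*a_6
  a_4 = 0*a_1 + 1/15*a_2 + 2/15*a_3 + 1/5*a_4 + 1/15*a_5 + 8/15*a_6
  a_5 = 1/15*a_1 + 1/3*a_2 + 1/15*a_3 + 4/15*a_4 + 0*a_5 + 4/15*a_6

Substituting a_1 = 1 and a_6 = 0, rearrange to (I - Q) a = r where r[i] = P(i -> 1):
  [13/15, -1/15, 0, -2/15] . (a_2, a_3, a_4, a_5) = 1/15
  [-1/3, 1, -1/5, -1/3] . (a_2, a_3, a_4, a_5) = 0
  [-1/15, -2/15, 4/5, -1/15] . (a_2, a_3, a_4, a_5) = 0
  [-1/3, -1/15, -4/15, 1] . (a_2, a_3, a_4, a_5) = 1/15

Solving yields:
  a_2 = 2858/28485
  a_3 = 49/633
  a_4 = 175/5697
  a_5 = 3232/28485

Starting state is 3, so the absorption probability is a_3 = 49/633.

Answer: 49/633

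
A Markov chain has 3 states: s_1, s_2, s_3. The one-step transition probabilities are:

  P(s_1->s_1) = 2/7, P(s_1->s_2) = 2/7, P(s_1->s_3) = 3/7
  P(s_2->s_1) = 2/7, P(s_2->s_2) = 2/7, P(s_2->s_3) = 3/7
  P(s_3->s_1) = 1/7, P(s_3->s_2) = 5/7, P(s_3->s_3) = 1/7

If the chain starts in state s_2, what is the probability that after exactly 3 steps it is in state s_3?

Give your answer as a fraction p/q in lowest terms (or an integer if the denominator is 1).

Computing P^3 by repeated multiplication:
P^1 =
  s_1: [2/7, 2/7, 3/7]
  s_2: [2/7, 2/7, 3/7]
  s_3: [1/7, 5/7, 1/7]
P^2 =
  s_1: [11/49, 23/49, 15/49]
  s_2: [11/49, 23/49, 15/49]
  s_3: [13/49, 17/49, 19/49]
P^3 =
  s_1: [83/343, 143/343, 117/343]
  s_2: [83/343, 143/343, 117/343]
  s_3: [79/343, 155/343, 109/343]

(P^3)[s_2 -> s_3] = 117/343

Answer: 117/343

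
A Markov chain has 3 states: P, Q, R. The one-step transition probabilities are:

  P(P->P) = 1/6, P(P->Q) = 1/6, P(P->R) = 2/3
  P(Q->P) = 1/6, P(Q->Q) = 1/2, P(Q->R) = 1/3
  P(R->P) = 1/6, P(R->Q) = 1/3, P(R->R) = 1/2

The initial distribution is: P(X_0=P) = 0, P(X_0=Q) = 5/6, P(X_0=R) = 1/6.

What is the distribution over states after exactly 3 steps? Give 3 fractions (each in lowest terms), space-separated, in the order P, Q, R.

Answer: 1/6 479/1296 601/1296

Derivation:
Propagating the distribution step by step (d_{t+1} = d_t * P):
d_0 = (P=0, Q=5/6, R=1/6)
  d_1[P] = 0*1/6 + 5/6*1/6 + 1/6*1/6 = 1/6
  d_1[Q] = 0*1/6 + 5/6*1/2 + 1/6*1/3 = 17/36
  d_1[R] = 0*2/3 + 5/6*1/3 + 1/6*1/2 = 13/36
d_1 = (P=1/6, Q=17/36, R=13/36)
  d_2[P] = 1/6*1/6 + 17/36*1/6 + 13/36*1/6 = 1/6
  d_2[Q] = 1/6*1/6 + 17/36*1/2 + 13/36*1/3 = 83/216
  d_2[R] = 1/6*2/3 + 17/36*1/3 + 13/36*1/2 = 97/216
d_2 = (P=1/6, Q=83/216, R=97/216)
  d_3[P] = 1/6*1/6 + 83/216*1/6 + 97/216*1/6 = 1/6
  d_3[Q] = 1/6*1/6 + 83/216*1/2 + 97/216*1/3 = 479/1296
  d_3[R] = 1/6*2/3 + 83/216*1/3 + 97/216*1/2 = 601/1296
d_3 = (P=1/6, Q=479/1296, R=601/1296)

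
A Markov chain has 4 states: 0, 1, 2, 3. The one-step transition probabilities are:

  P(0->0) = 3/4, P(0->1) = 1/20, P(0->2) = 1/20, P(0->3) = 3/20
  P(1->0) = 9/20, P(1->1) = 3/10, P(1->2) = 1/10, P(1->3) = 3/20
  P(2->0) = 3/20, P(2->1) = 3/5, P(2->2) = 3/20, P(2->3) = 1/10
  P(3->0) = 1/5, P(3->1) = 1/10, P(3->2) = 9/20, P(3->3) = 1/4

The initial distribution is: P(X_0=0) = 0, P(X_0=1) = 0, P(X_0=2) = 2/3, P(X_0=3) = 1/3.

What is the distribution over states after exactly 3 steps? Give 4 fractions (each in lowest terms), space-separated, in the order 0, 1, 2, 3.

Answer: 3849/8000 1757/8000 851/6000 1889/12000

Derivation:
Propagating the distribution step by step (d_{t+1} = d_t * P):
d_0 = (0=0, 1=0, 2=2/3, 3=1/3)
  d_1[0] = 0*3/4 + 0*9/20 + 2/3*3/20 + 1/3*1/5 = 1/6
  d_1[1] = 0*1/20 + 0*3/10 + 2/3*3/5 + 1/3*1/10 = 13/30
  d_1[2] = 0*1/20 + 0*1/10 + 2/3*3/20 + 1/3*9/20 = 1/4
  d_1[3] = 0*3/20 + 0*3/20 + 2/3*1/10 + 1/3*1/4 = 3/20
d_1 = (0=1/6, 1=13/30, 2=1/4, 3=3/20)
  d_2[0] = 1/6*3/4 + 13/30*9/20 + 1/4*3/20 + 3/20*1/5 = 31/80
  d_2[1] = 1/6*1/20 + 13/30*3/10 + 1/4*3/5 + 3/20*1/10 = 91/300
  d_2[2] = 1/6*1/20 + 13/30*1/10 + 1/4*3/20 + 3/20*9/20 = 47/300
  d_2[3] = 1/6*3/20 + 13/30*3/20 + 1/4*1/10 + 3/20*1/4 = 61/400
d_2 = (0=31/80, 1=91/300, 2=47/300, 3=61/400)
  d_3[0] = 31/80*3/4 + 91/300*9/20 + 47/300*3/20 + 61/400*1/5 = 3849/8000
  d_3[1] = 31/80*1/20 + 91/300*3/10 + 47/300*3/5 + 61/400*1/10 = 1757/8000
  d_3[2] = 31/80*1/20 + 91/300*1/10 + 47/300*3/20 + 61/400*9/20 = 851/6000
  d_3[3] = 31/80*3/20 + 91/300*3/20 + 47/300*1/10 + 61/400*1/4 = 1889/12000
d_3 = (0=3849/8000, 1=1757/8000, 2=851/6000, 3=1889/12000)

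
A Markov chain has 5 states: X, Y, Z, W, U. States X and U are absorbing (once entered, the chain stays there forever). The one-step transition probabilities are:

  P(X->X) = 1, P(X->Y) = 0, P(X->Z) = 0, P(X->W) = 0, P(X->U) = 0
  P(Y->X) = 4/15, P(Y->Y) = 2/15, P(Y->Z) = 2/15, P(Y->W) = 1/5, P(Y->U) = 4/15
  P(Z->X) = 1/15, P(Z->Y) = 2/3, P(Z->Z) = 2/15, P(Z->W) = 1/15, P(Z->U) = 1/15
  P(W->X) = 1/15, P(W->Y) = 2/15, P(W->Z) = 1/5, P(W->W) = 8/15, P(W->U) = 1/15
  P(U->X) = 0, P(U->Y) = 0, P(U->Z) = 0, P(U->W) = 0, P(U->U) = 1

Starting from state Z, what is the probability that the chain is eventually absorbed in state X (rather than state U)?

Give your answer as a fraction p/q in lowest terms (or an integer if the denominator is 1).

Let a_i = P(absorbed in X | start in state i).
Boundary conditions: a_X = 1, a_U = 0.
For each transient state i, a_i = sum_j P(i->j) * a_j:
  a_Y = 4/15*a_X + 2/15*a_Y + 2/15*a_Z + 1/5*a_W + 4/15*a_U
  a_Z = 1/15*a_X + 2/3*a_Y + 2/15*a_Z + 1/15*a_W + 1/15*a_U
  a_W = 1/15*a_X + 2/15*a_Y + 1/5*a_Z + 8/15*a_W + 1/15*a_U

Substituting a_X = 1 and a_U = 0, rearrange to (I - Q) a = r where r[i] = P(i -> X):
  [13/15, -2/15, -1/5] . (a_Y, a_Z, a_W) = 4/15
  [-2/3, 13/15, -1/15] . (a_Y, a_Z, a_W) = 1/15
  [-2/15, -1/5, 7/15] . (a_Y, a_Z, a_W) = 1/15

Solving yields:
  a_Y = 1/2
  a_Z = 1/2
  a_W = 1/2

Starting state is Z, so the absorption probability is a_Z = 1/2.

Answer: 1/2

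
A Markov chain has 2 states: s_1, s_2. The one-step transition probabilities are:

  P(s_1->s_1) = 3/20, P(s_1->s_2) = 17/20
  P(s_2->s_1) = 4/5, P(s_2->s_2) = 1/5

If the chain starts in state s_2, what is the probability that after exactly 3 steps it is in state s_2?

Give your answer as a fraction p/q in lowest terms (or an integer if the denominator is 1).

Computing P^3 by repeated multiplication:
P^1 =
  s_1: [3/20, 17/20]
  s_2: [4/5, 1/5]
P^2 =
  s_1: [281/400, 119/400]
  s_2: [7/25, 18/25]
P^3 =
  s_1: [2747/8000, 5253/8000]
  s_2: [309/500, 191/500]

(P^3)[s_2 -> s_2] = 191/500

Answer: 191/500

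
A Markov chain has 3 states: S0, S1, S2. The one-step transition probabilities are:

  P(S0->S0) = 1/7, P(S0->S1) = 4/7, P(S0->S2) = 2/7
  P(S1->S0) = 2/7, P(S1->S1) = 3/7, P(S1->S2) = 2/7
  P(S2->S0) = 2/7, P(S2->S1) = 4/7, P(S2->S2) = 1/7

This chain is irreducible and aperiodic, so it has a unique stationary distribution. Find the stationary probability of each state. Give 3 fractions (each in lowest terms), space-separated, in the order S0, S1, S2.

Answer: 1/4 1/2 1/4

Derivation:
The stationary distribution satisfies pi = pi * P, i.e.:
  pi_S0 = 1/7*pi_S0 + 2/7*pi_S1 + 2/7*pi_S2
  pi_S1 = 4/7*pi_S0 + 3/7*pi_S1 + 4/7*pi_S2
  pi_S2 = 2/7*pi_S0 + 2/7*pi_S1 + 1/7*pi_S2
with normalization: pi_S0 + pi_S1 + pi_S2 = 1.

Using the first 2 balance equations plus normalization, the linear system A*pi = b is:
  [-6/7, 2/7, 2/7] . pi = 0
  [4/7, -4/7, 4/7] . pi = 0
  [1, 1, 1] . pi = 1

Solving yields:
  pi_S0 = 1/4
  pi_S1 = 1/2
  pi_S2 = 1/4

Verification (pi * P):
  1/4*1/7 + 1/2*2/7 + 1/4*2/7 = 1/4 = pi_S0  (ok)
  1/4*4/7 + 1/2*3/7 + 1/4*4/7 = 1/2 = pi_S1  (ok)
  1/4*2/7 + 1/2*2/7 + 1/4*1/7 = 1/4 = pi_S2  (ok)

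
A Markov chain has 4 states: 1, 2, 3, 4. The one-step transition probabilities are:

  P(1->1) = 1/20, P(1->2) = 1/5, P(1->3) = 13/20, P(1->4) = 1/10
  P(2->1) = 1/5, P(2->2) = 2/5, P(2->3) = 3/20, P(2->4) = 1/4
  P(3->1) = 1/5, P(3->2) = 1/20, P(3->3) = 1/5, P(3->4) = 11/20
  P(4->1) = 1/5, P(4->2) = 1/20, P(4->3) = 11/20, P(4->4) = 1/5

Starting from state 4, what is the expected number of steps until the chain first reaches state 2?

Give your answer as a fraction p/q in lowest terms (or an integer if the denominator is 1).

Let h_i = expected steps to first reach 2 from state i.
Boundary: h_2 = 0.
First-step equations for the other states:
  h_1 = 1 + 1/20*h_1 + 1/5*h_2 + 13/20*h_3 + 1/10*h_4
  h_3 = 1 + 1/5*h_1 + 1/20*h_2 + 1/5*h_3 + 11/20*h_4
  h_4 = 1 + 1/5*h_1 + 1/20*h_2 + 11/20*h_3 + 1/5*h_4

Substituting h_2 = 0 and rearranging gives the linear system (I - Q) h = 1:
  [19/20, -13/20, -1/10] . (h_1, h_3, h_4) = 1
  [-1/5, 4/5, -11/20] . (h_1, h_3, h_4) = 1
  [-1/5, -11/20, 4/5] . (h_1, h_3, h_4) = 1

Solving yields:
  h_1 = 80/7
  h_3 = 92/7
  h_4 = 92/7

Starting state is 4, so the expected hitting time is h_4 = 92/7.

Answer: 92/7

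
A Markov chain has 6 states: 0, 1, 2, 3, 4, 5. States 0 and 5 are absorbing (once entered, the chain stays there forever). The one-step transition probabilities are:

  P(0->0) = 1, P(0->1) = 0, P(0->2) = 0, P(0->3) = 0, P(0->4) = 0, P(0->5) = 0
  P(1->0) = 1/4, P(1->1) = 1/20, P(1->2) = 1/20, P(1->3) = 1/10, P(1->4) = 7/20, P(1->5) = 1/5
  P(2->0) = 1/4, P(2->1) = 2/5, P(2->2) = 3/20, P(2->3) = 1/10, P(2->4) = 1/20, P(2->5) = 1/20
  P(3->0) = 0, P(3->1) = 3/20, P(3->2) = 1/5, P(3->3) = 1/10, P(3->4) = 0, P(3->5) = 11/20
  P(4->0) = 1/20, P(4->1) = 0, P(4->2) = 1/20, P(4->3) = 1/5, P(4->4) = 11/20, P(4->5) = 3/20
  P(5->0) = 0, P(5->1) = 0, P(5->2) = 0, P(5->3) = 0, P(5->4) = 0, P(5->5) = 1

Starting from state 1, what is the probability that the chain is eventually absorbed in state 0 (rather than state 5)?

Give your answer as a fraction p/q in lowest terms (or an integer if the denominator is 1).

Let a_i = P(absorbed in 0 | start in state i).
Boundary conditions: a_0 = 1, a_5 = 0.
For each transient state i, a_i = sum_j P(i->j) * a_j:
  a_1 = 1/4*a_0 + 1/20*a_1 + 1/20*a_2 + 1/10*a_3 + 7/20*a_4 + 1/5*a_5
  a_2 = 1/4*a_0 + 2/5*a_1 + 3/20*a_2 + 1/10*a_3 + 1/20*a_4 + 1/20*a_5
  a_3 = 0*a_0 + 3/20*a_1 + 1/5*a_2 + 1/10*a_3 + 0*a_4 + 11/20*a_5
  a_4 = 1/20*a_0 + 0*a_1 + 1/20*a_2 + 1/5*a_3 + 11/20*a_4 + 3/20*a_5

Substituting a_0 = 1 and a_5 = 0, rearrange to (I - Q) a = r where r[i] = P(i -> 0):
  [19/20, -1/20, -1/10, -7/20] . (a_1, a_2, a_3, a_4) = 1/4
  [-2/5, 17/20, -1/10, -1/20] . (a_1, a_2, a_3, a_4) = 1/4
  [-3/20, -1/5, 9/10, 0] . (a_1, a_2, a_3, a_4) = 0
  [0, -1/20, -1/5, 9/20] . (a_1, a_2, a_3, a_4) = 1/20

Solving yields:
  a_1 = 738/1837
  a_2 = 954/1837
  a_3 = 335/1837
  a_4 = 459/1837

Starting state is 1, so the absorption probability is a_1 = 738/1837.

Answer: 738/1837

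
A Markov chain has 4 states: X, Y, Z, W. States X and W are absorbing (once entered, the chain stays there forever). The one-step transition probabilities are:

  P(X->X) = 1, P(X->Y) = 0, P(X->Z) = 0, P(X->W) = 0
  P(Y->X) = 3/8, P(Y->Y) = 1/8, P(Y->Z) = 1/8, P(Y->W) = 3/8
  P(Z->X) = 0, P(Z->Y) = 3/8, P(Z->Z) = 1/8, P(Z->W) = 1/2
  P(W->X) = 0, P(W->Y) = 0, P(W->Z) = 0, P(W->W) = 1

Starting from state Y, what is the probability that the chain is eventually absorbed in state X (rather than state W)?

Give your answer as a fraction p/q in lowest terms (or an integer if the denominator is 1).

Let a_i = P(absorbed in X | start in state i).
Boundary conditions: a_X = 1, a_W = 0.
For each transient state i, a_i = sum_j P(i->j) * a_j:
  a_Y = 3/8*a_X + 1/8*a_Y + 1/8*a_Z + 3/8*a_W
  a_Z = 0*a_X + 3/8*a_Y + 1/8*a_Z + 1/2*a_W

Substituting a_X = 1 and a_W = 0, rearrange to (I - Q) a = r where r[i] = P(i -> X):
  [7/8, -1/8] . (a_Y, a_Z) = 3/8
  [-3/8, 7/8] . (a_Y, a_Z) = 0

Solving yields:
  a_Y = 21/46
  a_Z = 9/46

Starting state is Y, so the absorption probability is a_Y = 21/46.

Answer: 21/46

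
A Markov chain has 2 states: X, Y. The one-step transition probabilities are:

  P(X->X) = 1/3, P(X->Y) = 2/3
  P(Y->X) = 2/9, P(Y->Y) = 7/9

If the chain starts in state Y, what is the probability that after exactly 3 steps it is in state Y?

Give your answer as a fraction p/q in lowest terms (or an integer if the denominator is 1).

Computing P^3 by repeated multiplication:
P^1 =
  X: [1/3, 2/3]
  Y: [2/9, 7/9]
P^2 =
  X: [7/27, 20/27]
  Y: [20/81, 61/81]
P^3 =
  X: [61/243, 182/243]
  Y: [182/729, 547/729]

(P^3)[Y -> Y] = 547/729

Answer: 547/729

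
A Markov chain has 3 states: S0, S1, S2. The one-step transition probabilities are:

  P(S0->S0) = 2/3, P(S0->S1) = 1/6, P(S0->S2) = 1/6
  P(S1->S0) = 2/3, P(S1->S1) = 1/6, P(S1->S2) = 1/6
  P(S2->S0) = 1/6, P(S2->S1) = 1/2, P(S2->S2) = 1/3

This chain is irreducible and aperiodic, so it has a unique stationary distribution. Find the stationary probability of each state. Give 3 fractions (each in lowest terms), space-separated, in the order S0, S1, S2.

The stationary distribution satisfies pi = pi * P, i.e.:
  pi_S0 = 2/3*pi_S0 + 2/3*pi_S1 + 1/6*pi_S2
  pi_S1 = 1/6*pi_S0 + 1/6*pi_S1 + 1/2*pi_S2
  pi_S2 = 1/6*pi_S0 + 1/6*pi_S1 + 1/3*pi_S2
with normalization: pi_S0 + pi_S1 + pi_S2 = 1.

Using the first 2 balance equations plus normalization, the linear system A*pi = b is:
  [-1/3, 2/3, 1/6] . pi = 0
  [1/6, -5/6, 1/2] . pi = 0
  [1, 1, 1] . pi = 1

Solving yields:
  pi_S0 = 17/30
  pi_S1 = 7/30
  pi_S2 = 1/5

Verification (pi * P):
  17/30*2/3 + 7/30*2/3 + 1/5*1/6 = 17/30 = pi_S0  (ok)
  17/30*1/6 + 7/30*1/6 + 1/5*1/2 = 7/30 = pi_S1  (ok)
  17/30*1/6 + 7/30*1/6 + 1/5*1/3 = 1/5 = pi_S2  (ok)

Answer: 17/30 7/30 1/5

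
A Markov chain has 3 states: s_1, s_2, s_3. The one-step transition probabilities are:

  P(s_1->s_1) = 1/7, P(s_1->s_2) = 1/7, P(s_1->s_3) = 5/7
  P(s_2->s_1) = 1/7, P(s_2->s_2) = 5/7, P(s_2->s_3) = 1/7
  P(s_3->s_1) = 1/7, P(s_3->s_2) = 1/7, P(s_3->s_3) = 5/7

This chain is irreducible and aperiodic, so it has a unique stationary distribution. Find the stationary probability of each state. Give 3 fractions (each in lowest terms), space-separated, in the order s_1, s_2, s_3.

The stationary distribution satisfies pi = pi * P, i.e.:
  pi_s_1 = 1/7*pi_s_1 + 1/7*pi_s_2 + 1/7*pi_s_3
  pi_s_2 = 1/7*pi_s_1 + 5/7*pi_s_2 + 1/7*pi_s_3
  pi_s_3 = 5/7*pi_s_1 + 1/7*pi_s_2 + 5/7*pi_s_3
with normalization: pi_s_1 + pi_s_2 + pi_s_3 = 1.

Using the first 2 balance equations plus normalization, the linear system A*pi = b is:
  [-6/7, 1/7, 1/7] . pi = 0
  [1/7, -2/7, 1/7] . pi = 0
  [1, 1, 1] . pi = 1

Solving yields:
  pi_s_1 = 1/7
  pi_s_2 = 1/3
  pi_s_3 = 11/21

Verification (pi * P):
  1/7*1/7 + 1/3*1/7 + 11/21*1/7 = 1/7 = pi_s_1  (ok)
  1/7*1/7 + 1/3*5/7 + 11/21*1/7 = 1/3 = pi_s_2  (ok)
  1/7*5/7 + 1/3*1/7 + 11/21*5/7 = 11/21 = pi_s_3  (ok)

Answer: 1/7 1/3 11/21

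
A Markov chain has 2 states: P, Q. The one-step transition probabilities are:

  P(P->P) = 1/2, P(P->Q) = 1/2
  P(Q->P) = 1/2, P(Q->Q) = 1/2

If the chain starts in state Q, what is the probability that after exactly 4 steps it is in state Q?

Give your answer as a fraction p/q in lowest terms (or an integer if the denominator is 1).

Computing P^4 by repeated multiplication:
P^1 =
  P: [1/2, 1/2]
  Q: [1/2, 1/2]
P^2 =
  P: [1/2, 1/2]
  Q: [1/2, 1/2]
P^3 =
  P: [1/2, 1/2]
  Q: [1/2, 1/2]
P^4 =
  P: [1/2, 1/2]
  Q: [1/2, 1/2]

(P^4)[Q -> Q] = 1/2

Answer: 1/2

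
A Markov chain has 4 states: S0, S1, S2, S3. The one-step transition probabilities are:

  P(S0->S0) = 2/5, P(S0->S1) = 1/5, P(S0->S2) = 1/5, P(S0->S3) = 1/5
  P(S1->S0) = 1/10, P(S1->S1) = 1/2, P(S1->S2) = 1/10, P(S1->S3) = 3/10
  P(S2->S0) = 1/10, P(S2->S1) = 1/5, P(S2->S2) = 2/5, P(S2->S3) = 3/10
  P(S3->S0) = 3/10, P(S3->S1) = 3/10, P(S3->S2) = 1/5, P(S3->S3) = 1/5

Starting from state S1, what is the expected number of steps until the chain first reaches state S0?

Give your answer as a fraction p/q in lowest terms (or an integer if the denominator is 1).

Answer: 110/17

Derivation:
Let h_i = expected steps to first reach S0 from state i.
Boundary: h_S0 = 0.
First-step equations for the other states:
  h_S1 = 1 + 1/10*h_S0 + 1/2*h_S1 + 1/10*h_S2 + 3/10*h_S3
  h_S2 = 1 + 1/10*h_S0 + 1/5*h_S1 + 2/5*h_S2 + 3/10*h_S3
  h_S3 = 1 + 3/10*h_S0 + 3/10*h_S1 + 1/5*h_S2 + 1/5*h_S3

Substituting h_S0 = 0 and rearranging gives the linear system (I - Q) h = 1:
  [1/2, -1/10, -3/10] . (h_S1, h_S2, h_S3) = 1
  [-1/5, 3/5, -3/10] . (h_S1, h_S2, h_S3) = 1
  [-3/10, -1/5, 4/5] . (h_S1, h_S2, h_S3) = 1

Solving yields:
  h_S1 = 110/17
  h_S2 = 110/17
  h_S3 = 90/17

Starting state is S1, so the expected hitting time is h_S1 = 110/17.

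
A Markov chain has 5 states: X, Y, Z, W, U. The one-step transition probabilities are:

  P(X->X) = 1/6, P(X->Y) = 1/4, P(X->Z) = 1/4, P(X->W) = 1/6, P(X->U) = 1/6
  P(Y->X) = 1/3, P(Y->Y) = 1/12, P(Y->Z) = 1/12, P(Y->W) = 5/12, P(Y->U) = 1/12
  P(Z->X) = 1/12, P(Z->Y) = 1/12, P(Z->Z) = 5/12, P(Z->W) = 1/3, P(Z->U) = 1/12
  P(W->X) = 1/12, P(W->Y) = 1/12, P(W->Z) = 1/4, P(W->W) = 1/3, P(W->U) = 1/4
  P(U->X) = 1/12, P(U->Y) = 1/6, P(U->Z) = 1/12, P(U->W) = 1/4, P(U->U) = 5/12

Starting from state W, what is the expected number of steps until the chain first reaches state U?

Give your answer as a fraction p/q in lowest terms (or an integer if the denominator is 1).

Let h_i = expected steps to first reach U from state i.
Boundary: h_U = 0.
First-step equations for the other states:
  h_X = 1 + 1/6*h_X + 1/4*h_Y + 1/4*h_Z + 1/6*h_W + 1/6*h_U
  h_Y = 1 + 1/3*h_X + 1/12*h_Y + 1/12*h_Z + 5/12*h_W + 1/12*h_U
  h_Z = 1 + 1/12*h_X + 1/12*h_Y + 5/12*h_Z + 1/3*h_W + 1/12*h_U
  h_W = 1 + 1/12*h_X + 1/12*h_Y + 1/4*h_Z + 1/3*h_W + 1/4*h_U

Substituting h_U = 0 and rearranging gives the linear system (I - Q) h = 1:
  [5/6, -1/4, -1/4, -1/6] . (h_X, h_Y, h_Z, h_W) = 1
  [-1/3, 11/12, -1/12, -5/12] . (h_X, h_Y, h_Z, h_W) = 1
  [-1/12, -1/12, 7/12, -1/3] . (h_X, h_Y, h_Z, h_W) = 1
  [-1/12, -1/12, -1/4, 2/3] . (h_X, h_Y, h_Z, h_W) = 1

Solving yields:
  h_X = 8472/1333
  h_Y = 8796/1333
  h_Z = 9072/1333
  h_W = 7560/1333

Starting state is W, so the expected hitting time is h_W = 7560/1333.

Answer: 7560/1333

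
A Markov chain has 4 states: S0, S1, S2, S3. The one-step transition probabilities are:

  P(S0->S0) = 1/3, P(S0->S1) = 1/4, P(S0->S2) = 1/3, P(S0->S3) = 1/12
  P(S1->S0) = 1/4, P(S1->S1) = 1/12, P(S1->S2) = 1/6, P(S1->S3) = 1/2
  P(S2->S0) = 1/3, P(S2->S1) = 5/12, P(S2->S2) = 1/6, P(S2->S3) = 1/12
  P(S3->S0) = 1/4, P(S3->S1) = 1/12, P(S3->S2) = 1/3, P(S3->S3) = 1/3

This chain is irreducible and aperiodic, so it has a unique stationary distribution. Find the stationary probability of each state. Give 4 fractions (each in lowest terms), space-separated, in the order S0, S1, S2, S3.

Answer: 287/970 211/970 247/970 45/194

Derivation:
The stationary distribution satisfies pi = pi * P, i.e.:
  pi_S0 = 1/3*pi_S0 + 1/4*pi_S1 + 1/3*pi_S2 + 1/4*pi_S3
  pi_S1 = 1/4*pi_S0 + 1/12*pi_S1 + 5/12*pi_S2 + 1/12*pi_S3
  pi_S2 = 1/3*pi_S0 + 1/6*pi_S1 + 1/6*pi_S2 + 1/3*pi_S3
  pi_S3 = 1/12*pi_S0 + 1/2*pi_S1 + 1/12*pi_S2 + 1/3*pi_S3
with normalization: pi_S0 + pi_S1 + pi_S2 + pi_S3 = 1.

Using the first 3 balance equations plus normalization, the linear system A*pi = b is:
  [-2/3, 1/4, 1/3, 1/4] . pi = 0
  [1/4, -11/12, 5/12, 1/12] . pi = 0
  [1/3, 1/6, -5/6, 1/3] . pi = 0
  [1, 1, 1, 1] . pi = 1

Solving yields:
  pi_S0 = 287/970
  pi_S1 = 211/970
  pi_S2 = 247/970
  pi_S3 = 45/194

Verification (pi * P):
  287/970*1/3 + 211/970*1/4 + 247/970*1/3 + 45/194*1/4 = 287/970 = pi_S0  (ok)
  287/970*1/4 + 211/970*1/12 + 247/970*5/12 + 45/194*1/12 = 211/970 = pi_S1  (ok)
  287/970*1/3 + 211/970*1/6 + 247/970*1/6 + 45/194*1/3 = 247/970 = pi_S2  (ok)
  287/970*1/12 + 211/970*1/2 + 247/970*1/12 + 45/194*1/3 = 45/194 = pi_S3  (ok)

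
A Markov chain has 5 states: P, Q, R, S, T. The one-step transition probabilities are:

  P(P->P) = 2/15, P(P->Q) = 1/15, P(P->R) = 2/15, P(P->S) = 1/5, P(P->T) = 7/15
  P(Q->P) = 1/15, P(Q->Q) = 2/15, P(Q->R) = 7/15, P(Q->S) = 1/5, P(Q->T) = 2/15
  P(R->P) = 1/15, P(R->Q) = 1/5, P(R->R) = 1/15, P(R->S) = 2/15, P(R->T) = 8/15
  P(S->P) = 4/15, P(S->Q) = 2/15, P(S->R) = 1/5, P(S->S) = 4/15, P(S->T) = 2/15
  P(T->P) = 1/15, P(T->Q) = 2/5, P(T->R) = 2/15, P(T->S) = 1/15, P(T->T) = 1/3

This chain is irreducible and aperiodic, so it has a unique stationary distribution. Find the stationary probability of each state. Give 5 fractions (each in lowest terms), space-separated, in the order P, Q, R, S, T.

Answer: 1888/18041 4029/18041 3689/18041 2797/18041 5638/18041

Derivation:
The stationary distribution satisfies pi = pi * P, i.e.:
  pi_P = 2/15*pi_P + 1/15*pi_Q + 1/15*pi_R + 4/15*pi_S + 1/15*pi_T
  pi_Q = 1/15*pi_P + 2/15*pi_Q + 1/5*pi_R + 2/15*pi_S + 2/5*pi_T
  pi_R = 2/15*pi_P + 7/15*pi_Q + 1/15*pi_R + 1/5*pi_S + 2/15*pi_T
  pi_S = 1/5*pi_P + 1/5*pi_Q + 2/15*pi_R + 4/15*pi_S + 1/15*pi_T
  pi_T = 7/15*pi_P + 2/15*pi_Q + 8/15*pi_R + 2/15*pi_S + 1/3*pi_T
with normalization: pi_P + pi_Q + pi_R + pi_S + pi_T = 1.

Using the first 4 balance equations plus normalization, the linear system A*pi = b is:
  [-13/15, 1/15, 1/15, 4/15, 1/15] . pi = 0
  [1/15, -13/15, 1/5, 2/15, 2/5] . pi = 0
  [2/15, 7/15, -14/15, 1/5, 2/15] . pi = 0
  [1/5, 1/5, 2/15, -11/15, 1/15] . pi = 0
  [1, 1, 1, 1, 1] . pi = 1

Solving yields:
  pi_P = 1888/18041
  pi_Q = 4029/18041
  pi_R = 3689/18041
  pi_S = 2797/18041
  pi_T = 5638/18041

Verification (pi * P):
  1888/18041*2/15 + 4029/18041*1/15 + 3689/18041*1/15 + 2797/18041*4/15 + 5638/18041*1/15 = 1888/18041 = pi_P  (ok)
  1888/18041*1/15 + 4029/18041*2/15 + 3689/18041*1/5 + 2797/18041*2/15 + 5638/18041*2/5 = 4029/18041 = pi_Q  (ok)
  1888/18041*2/15 + 4029/18041*7/15 + 3689/18041*1/15 + 2797/18041*1/5 + 5638/18041*2/15 = 3689/18041 = pi_R  (ok)
  1888/18041*1/5 + 4029/18041*1/5 + 3689/18041*2/15 + 2797/18041*4/15 + 5638/18041*1/15 = 2797/18041 = pi_S  (ok)
  1888/18041*7/15 + 4029/18041*2/15 + 3689/18041*8/15 + 2797/18041*2/15 + 5638/18041*1/3 = 5638/18041 = pi_T  (ok)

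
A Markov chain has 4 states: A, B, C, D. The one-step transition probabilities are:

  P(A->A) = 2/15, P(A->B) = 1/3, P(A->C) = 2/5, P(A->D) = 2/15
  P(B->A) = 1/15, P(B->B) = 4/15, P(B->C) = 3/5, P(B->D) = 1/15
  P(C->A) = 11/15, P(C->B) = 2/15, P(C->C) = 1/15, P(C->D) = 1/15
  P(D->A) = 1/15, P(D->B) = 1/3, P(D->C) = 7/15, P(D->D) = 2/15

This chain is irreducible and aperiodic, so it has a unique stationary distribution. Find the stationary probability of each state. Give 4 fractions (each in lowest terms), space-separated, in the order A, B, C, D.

The stationary distribution satisfies pi = pi * P, i.e.:
  pi_A = 2/15*pi_A + 1/15*pi_B + 11/15*pi_C + 1/15*pi_D
  pi_B = 1/3*pi_A + 4/15*pi_B + 2/15*pi_C + 1/3*pi_D
  pi_C = 2/5*pi_A + 3/5*pi_B + 1/15*pi_C + 7/15*pi_D
  pi_D = 2/15*pi_A + 1/15*pi_B + 1/15*pi_C + 2/15*pi_D
with normalization: pi_A + pi_B + pi_C + pi_D = 1.

Using the first 3 balance equations plus normalization, the linear system A*pi = b is:
  [-13/15, 1/15, 11/15, 1/15] . pi = 0
  [1/3, -11/15, 2/15, 1/3] . pi = 0
  [2/5, 3/5, -14/15, 7/15] . pi = 0
  [1, 1, 1, 1] . pi = 1

Solving yields:
  pi_A = 781/2474
  pi_B = 1229/4948
  pi_C = 423/1237
  pi_D = 465/4948

Verification (pi * P):
  781/2474*2/15 + 1229/4948*1/15 + 423/1237*11/15 + 465/4948*1/15 = 781/2474 = pi_A  (ok)
  781/2474*1/3 + 1229/4948*4/15 + 423/1237*2/15 + 465/4948*1/3 = 1229/4948 = pi_B  (ok)
  781/2474*2/5 + 1229/4948*3/5 + 423/1237*1/15 + 465/4948*7/15 = 423/1237 = pi_C  (ok)
  781/2474*2/15 + 1229/4948*1/15 + 423/1237*1/15 + 465/4948*2/15 = 465/4948 = pi_D  (ok)

Answer: 781/2474 1229/4948 423/1237 465/4948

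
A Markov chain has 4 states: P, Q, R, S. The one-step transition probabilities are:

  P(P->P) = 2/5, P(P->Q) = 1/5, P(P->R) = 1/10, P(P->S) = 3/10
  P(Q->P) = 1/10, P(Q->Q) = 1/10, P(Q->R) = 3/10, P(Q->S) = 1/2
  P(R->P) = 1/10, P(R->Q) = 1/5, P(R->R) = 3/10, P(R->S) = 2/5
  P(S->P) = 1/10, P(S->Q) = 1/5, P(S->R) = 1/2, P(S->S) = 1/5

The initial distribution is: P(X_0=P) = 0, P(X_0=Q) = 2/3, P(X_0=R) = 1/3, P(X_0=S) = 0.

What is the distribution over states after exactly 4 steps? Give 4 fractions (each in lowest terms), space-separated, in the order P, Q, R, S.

Propagating the distribution step by step (d_{t+1} = d_t * P):
d_0 = (P=0, Q=2/3, R=1/3, S=0)
  d_1[P] = 0*2/5 + 2/3*1/10 + 1/3*1/10 + 0*1/10 = 1/10
  d_1[Q] = 0*1/5 + 2/3*1/10 + 1/3*1/5 + 0*1/5 = 2/15
  d_1[R] = 0*1/10 + 2/3*3/10 + 1/3*3/10 + 0*1/2 = 3/10
  d_1[S] = 0*3/10 + 2/3*1/2 + 1/3*2/5 + 0*1/5 = 7/15
d_1 = (P=1/10, Q=2/15, R=3/10, S=7/15)
  d_2[P] = 1/10*2/5 + 2/15*1/10 + 3/10*1/10 + 7/15*1/10 = 13/100
  d_2[Q] = 1/10*1/5 + 2/15*1/10 + 3/10*1/5 + 7/15*1/5 = 14/75
  d_2[R] = 1/10*1/10 + 2/15*3/10 + 3/10*3/10 + 7/15*1/2 = 28/75
  d_2[S] = 1/10*3/10 + 2/15*1/2 + 3/10*2/5 + 7/15*1/5 = 31/100
d_2 = (P=13/100, Q=14/75, R=28/75, S=31/100)
  d_3[P] = 13/100*2/5 + 14/75*1/10 + 28/75*1/10 + 31/100*1/10 = 139/1000
  d_3[Q] = 13/100*1/5 + 14/75*1/10 + 28/75*1/5 + 31/100*1/5 = 68/375
  d_3[R] = 13/100*1/10 + 14/75*3/10 + 28/75*3/10 + 31/100*1/2 = 42/125
  d_3[S] = 13/100*3/10 + 14/75*1/2 + 28/75*2/5 + 31/100*1/5 = 1031/3000
d_3 = (P=139/1000, Q=68/375, R=42/125, S=1031/3000)
  d_4[P] = 139/1000*2/5 + 68/375*1/10 + 42/125*1/10 + 1031/3000*1/10 = 1417/10000
  d_4[Q] = 139/1000*1/5 + 68/375*1/10 + 42/125*1/5 + 1031/3000*1/5 = 341/1875
  d_4[R] = 139/1000*1/10 + 68/375*3/10 + 42/125*3/10 + 1031/3000*1/2 = 2557/7500
  d_4[S] = 139/1000*3/10 + 68/375*1/2 + 42/125*2/5 + 1031/3000*1/5 = 671/2000
d_4 = (P=1417/10000, Q=341/1875, R=2557/7500, S=671/2000)

Answer: 1417/10000 341/1875 2557/7500 671/2000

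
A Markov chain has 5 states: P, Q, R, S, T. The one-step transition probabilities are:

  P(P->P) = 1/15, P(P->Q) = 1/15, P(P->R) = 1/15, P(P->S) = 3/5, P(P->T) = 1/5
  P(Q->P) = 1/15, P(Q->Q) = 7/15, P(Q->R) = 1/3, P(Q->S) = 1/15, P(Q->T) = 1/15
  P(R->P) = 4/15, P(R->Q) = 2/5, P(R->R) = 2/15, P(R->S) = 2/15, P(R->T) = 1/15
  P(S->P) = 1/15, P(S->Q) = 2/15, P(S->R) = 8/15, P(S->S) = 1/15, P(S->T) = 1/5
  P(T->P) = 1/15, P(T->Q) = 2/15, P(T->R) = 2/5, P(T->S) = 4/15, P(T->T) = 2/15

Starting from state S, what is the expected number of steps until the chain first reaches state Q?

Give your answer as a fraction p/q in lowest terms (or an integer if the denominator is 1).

Answer: 13290/2801

Derivation:
Let h_i = expected steps to first reach Q from state i.
Boundary: h_Q = 0.
First-step equations for the other states:
  h_P = 1 + 1/15*h_P + 1/15*h_Q + 1/15*h_R + 3/5*h_S + 1/5*h_T
  h_R = 1 + 4/15*h_P + 2/5*h_Q + 2/15*h_R + 2/15*h_S + 1/15*h_T
  h_S = 1 + 1/15*h_P + 2/15*h_Q + 8/15*h_R + 1/15*h_S + 1/5*h_T
  h_T = 1 + 1/15*h_P + 2/15*h_Q + 2/5*h_R + 4/15*h_S + 2/15*h_T

Substituting h_Q = 0 and rearranging gives the linear system (I - Q) h = 1:
  [14/15, -1/15, -3/5, -1/5] . (h_P, h_R, h_S, h_T) = 1
  [-4/15, 13/15, -2/15, -1/15] . (h_P, h_R, h_S, h_T) = 1
  [-1/15, -8/15, 14/15, -1/5] . (h_P, h_R, h_S, h_T) = 1
  [-1/15, -2/5, -4/15, 13/15] . (h_P, h_R, h_S, h_T) = 1

Solving yields:
  h_P = 15240/2801
  h_R = 11010/2801
  h_S = 13290/2801
  h_T = 13575/2801

Starting state is S, so the expected hitting time is h_S = 13290/2801.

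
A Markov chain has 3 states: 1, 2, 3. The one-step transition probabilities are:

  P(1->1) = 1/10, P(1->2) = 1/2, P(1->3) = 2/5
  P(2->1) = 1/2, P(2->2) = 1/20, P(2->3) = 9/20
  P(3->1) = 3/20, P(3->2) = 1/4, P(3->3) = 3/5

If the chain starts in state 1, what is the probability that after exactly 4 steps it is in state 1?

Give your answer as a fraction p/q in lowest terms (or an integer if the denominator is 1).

Computing P^4 by repeated multiplication:
P^1 =
  1: [1/10, 1/2, 2/5]
  2: [1/2, 1/20, 9/20]
  3: [3/20, 1/4, 3/5]
P^2 =
  1: [8/25, 7/40, 101/200]
  2: [57/400, 73/200, 197/400]
  3: [23/100, 19/80, 213/400]
P^3 =
  1: [781/4000, 59/200, 2039/4000]
  2: [433/1600, 1701/8000, 2067/4000]
  3: [1773/8000, 13/50, 4147/8000]
P^4 =
  1: [19479/80000, 3837/16000, 5167/10000]
  2: [16871/80000, 44021/160000, 82237/160000]
  3: [36787/160000, 8109/32000, 20667/40000]

(P^4)[1 -> 1] = 19479/80000

Answer: 19479/80000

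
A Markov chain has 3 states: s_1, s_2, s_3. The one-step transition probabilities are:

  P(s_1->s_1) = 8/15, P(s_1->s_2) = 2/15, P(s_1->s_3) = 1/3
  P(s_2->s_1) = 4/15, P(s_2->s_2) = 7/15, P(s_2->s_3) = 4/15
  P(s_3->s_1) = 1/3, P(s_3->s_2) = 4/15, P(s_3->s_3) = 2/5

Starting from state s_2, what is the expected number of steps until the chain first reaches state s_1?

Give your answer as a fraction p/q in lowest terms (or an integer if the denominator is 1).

Answer: 195/56

Derivation:
Let h_i = expected steps to first reach s_1 from state i.
Boundary: h_s_1 = 0.
First-step equations for the other states:
  h_s_2 = 1 + 4/15*h_s_1 + 7/15*h_s_2 + 4/15*h_s_3
  h_s_3 = 1 + 1/3*h_s_1 + 4/15*h_s_2 + 2/5*h_s_3

Substituting h_s_1 = 0 and rearranging gives the linear system (I - Q) h = 1:
  [8/15, -4/15] . (h_s_2, h_s_3) = 1
  [-4/15, 3/5] . (h_s_2, h_s_3) = 1

Solving yields:
  h_s_2 = 195/56
  h_s_3 = 45/14

Starting state is s_2, so the expected hitting time is h_s_2 = 195/56.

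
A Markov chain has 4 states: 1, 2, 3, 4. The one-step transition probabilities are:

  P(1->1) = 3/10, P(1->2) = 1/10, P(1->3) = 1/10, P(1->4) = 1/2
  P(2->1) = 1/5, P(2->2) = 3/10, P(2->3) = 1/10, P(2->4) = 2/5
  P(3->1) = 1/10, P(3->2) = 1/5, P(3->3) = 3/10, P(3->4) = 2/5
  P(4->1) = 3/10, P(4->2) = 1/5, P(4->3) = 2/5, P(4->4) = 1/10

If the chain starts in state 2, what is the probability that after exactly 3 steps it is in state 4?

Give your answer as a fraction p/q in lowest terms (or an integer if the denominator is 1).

Computing P^3 by repeated multiplication:
P^1 =
  1: [3/10, 1/10, 1/10, 1/2]
  2: [1/5, 3/10, 1/10, 2/5]
  3: [1/10, 1/5, 3/10, 2/5]
  4: [3/10, 1/5, 2/5, 1/10]
P^2 =
  1: [27/100, 9/50, 27/100, 7/25]
  2: [1/4, 21/100, 6/25, 3/10]
  3: [11/50, 21/100, 7/25, 29/100]
  4: [1/5, 19/100, 21/100, 2/5]
P^3 =
  1: [57/250, 191/1000, 119/500, 343/1000]
  2: [231/1000, 49/250, 119/500, 67/200]
  3: [223/1000, 199/1000, 243/1000, 67/200]
  4: [239/1000, 199/1000, 131/500, 3/10]

(P^3)[2 -> 4] = 67/200

Answer: 67/200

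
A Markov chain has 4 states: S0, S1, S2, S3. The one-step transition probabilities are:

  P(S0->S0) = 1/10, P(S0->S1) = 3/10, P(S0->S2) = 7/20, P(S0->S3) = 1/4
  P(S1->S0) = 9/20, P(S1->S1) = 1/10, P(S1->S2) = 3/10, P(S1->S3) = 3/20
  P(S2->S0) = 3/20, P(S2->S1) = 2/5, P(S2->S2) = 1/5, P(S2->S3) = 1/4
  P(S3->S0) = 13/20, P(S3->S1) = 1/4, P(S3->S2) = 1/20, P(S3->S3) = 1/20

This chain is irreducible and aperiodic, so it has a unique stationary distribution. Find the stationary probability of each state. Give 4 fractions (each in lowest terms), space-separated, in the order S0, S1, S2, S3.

The stationary distribution satisfies pi = pi * P, i.e.:
  pi_S0 = 1/10*pi_S0 + 9/20*pi_S1 + 3/20*pi_S2 + 13/20*pi_S3
  pi_S1 = 3/10*pi_S0 + 1/10*pi_S1 + 2/5*pi_S2 + 1/4*pi_S3
  pi_S2 = 7/20*pi_S0 + 3/10*pi_S1 + 1/5*pi_S2 + 1/20*pi_S3
  pi_S3 = 1/4*pi_S0 + 3/20*pi_S1 + 1/4*pi_S2 + 1/20*pi_S3
with normalization: pi_S0 + pi_S1 + pi_S2 + pi_S3 = 1.

Using the first 3 balance equations plus normalization, the linear system A*pi = b is:
  [-9/10, 9/20, 3/20, 13/20] . pi = 0
  [3/10, -9/10, 2/5, 1/4] . pi = 0
  [7/20, 3/10, -4/5, 1/20] . pi = 0
  [1, 1, 1, 1] . pi = 1

Solving yields:
  pi_S0 = 2028/6613
  pi_S1 = 3473/13226
  pi_S2 = 3231/13226
  pi_S3 = 1233/6613

Verification (pi * P):
  2028/6613*1/10 + 3473/13226*9/20 + 3231/13226*3/20 + 1233/6613*13/20 = 2028/6613 = pi_S0  (ok)
  2028/6613*3/10 + 3473/13226*1/10 + 3231/13226*2/5 + 1233/6613*1/4 = 3473/13226 = pi_S1  (ok)
  2028/6613*7/20 + 3473/13226*3/10 + 3231/13226*1/5 + 1233/6613*1/20 = 3231/13226 = pi_S2  (ok)
  2028/6613*1/4 + 3473/13226*3/20 + 3231/13226*1/4 + 1233/6613*1/20 = 1233/6613 = pi_S3  (ok)

Answer: 2028/6613 3473/13226 3231/13226 1233/6613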